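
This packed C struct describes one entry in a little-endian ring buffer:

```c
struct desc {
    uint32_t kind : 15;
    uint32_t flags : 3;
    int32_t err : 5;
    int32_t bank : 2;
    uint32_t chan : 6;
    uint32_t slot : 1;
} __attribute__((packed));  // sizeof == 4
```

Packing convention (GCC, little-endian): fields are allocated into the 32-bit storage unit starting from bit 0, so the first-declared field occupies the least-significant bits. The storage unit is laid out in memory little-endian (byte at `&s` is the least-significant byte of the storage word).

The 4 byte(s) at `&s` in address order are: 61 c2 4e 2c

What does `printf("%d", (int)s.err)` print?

[0]=0x61 [1]=0xc2 [2]=0x4e [3]=0x2c (little-endian) → word 0x2c4ec261
kind [0+:15] = (word>>0) & 0x7fff = 16993
flags [15+:3] = (word>>15) & 0x7 = 5
err [18+:5] = (word>>18) & 0x1f = 19  ←
bank [23+:2] = (word>>23) & 0x3 = 0
chan [25+:6] = (word>>25) & 0x3f = 22
slot [31+:1] = (word>>31) & 0x1 = 0
err signed 5b, MSB=1: 19 - 32 = -13

-13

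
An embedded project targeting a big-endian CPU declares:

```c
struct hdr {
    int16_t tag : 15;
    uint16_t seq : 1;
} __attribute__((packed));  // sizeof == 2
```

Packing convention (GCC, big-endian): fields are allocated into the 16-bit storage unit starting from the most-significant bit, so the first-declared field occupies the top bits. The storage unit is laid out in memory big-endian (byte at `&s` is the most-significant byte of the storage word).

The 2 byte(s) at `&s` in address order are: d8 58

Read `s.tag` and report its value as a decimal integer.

-5076

[0]=0xd8 [1]=0x58 (big-endian) → word 0xd858
tag [1+:15] = (word>>1) & 0x7fff = 27692  ←
seq [0+:1] = (word>>0) & 0x1 = 0
tag signed 15b, MSB=1: 27692 - 32768 = -5076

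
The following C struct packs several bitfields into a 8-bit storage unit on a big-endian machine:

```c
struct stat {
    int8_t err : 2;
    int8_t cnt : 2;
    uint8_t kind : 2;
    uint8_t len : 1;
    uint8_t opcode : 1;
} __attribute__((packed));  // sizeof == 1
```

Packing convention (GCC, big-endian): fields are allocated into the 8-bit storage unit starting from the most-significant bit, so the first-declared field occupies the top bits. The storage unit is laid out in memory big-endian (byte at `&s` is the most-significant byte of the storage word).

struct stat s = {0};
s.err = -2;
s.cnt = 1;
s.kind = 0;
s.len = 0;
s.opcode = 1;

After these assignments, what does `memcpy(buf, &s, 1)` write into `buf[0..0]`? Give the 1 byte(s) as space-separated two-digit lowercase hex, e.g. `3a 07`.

[6+:2] err=-2 & 0x3 = 0x2; word=0x80
[4+:2] cnt=1 & 0x3 = 0x1; word=0x90
[2+:2] kind=0 & 0x3 = 0x0; word=0x90
[1+:1] len=0 & 0x1 = 0x0; word=0x90
[0+:1] opcode=1 & 0x1 = 0x1; word=0x91
word = 0x91 → big-endian bytes:
  [0]=0x91

91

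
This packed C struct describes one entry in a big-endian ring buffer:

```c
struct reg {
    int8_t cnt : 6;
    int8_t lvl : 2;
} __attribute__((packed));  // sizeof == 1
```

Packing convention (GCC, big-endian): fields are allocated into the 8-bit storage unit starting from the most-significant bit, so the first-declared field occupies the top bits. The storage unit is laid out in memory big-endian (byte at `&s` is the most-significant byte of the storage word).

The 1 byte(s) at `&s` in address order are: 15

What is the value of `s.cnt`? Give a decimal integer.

5

[0]=0x15 (big-endian) → word 0x15
cnt [2+:6] = (word>>2) & 0x3f = 5  ←
lvl [0+:2] = (word>>0) & 0x3 = 1
cnt signed 6b, MSB=0: value = 5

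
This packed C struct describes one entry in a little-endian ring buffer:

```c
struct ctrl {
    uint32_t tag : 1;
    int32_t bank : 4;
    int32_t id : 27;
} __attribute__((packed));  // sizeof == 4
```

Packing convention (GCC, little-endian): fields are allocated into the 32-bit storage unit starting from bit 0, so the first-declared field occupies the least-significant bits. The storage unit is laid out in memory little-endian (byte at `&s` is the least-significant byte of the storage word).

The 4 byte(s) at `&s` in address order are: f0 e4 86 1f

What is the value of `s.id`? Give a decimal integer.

16529191

[0]=0xf0 [1]=0xe4 [2]=0x86 [3]=0x1f (little-endian) → word 0x1f86e4f0
tag:1 @ bit 0 → (0x1f86e4f0>>0)&0x1 = 0x0
bank:4 @ bit 1 → (0x1f86e4f0>>1)&0xf = 0x8
id:27 @ bit 5 → (0x1f86e4f0>>5)&0x7ffffff = 0xfc3727  ←
id signed 27b, MSB=0: value = 16529191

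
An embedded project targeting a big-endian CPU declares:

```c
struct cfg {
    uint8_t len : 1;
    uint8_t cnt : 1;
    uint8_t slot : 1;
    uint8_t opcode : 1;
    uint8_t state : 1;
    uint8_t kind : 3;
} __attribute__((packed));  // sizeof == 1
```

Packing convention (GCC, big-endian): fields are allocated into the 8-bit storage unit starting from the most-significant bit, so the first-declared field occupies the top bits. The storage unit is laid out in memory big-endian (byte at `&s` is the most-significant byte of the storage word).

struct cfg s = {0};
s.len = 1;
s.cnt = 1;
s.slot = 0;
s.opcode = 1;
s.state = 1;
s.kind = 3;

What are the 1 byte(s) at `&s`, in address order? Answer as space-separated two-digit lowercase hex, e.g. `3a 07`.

len (1b) val=1 bits=0x1 at bit 7: 0x80
cnt (1b) val=1 bits=0x1 at bit 6: 0xc0
slot (1b) val=0 bits=0x0 at bit 5: 0xc0
opcode (1b) val=1 bits=0x1 at bit 4: 0xd0
state (1b) val=1 bits=0x1 at bit 3: 0xd8
kind (3b) val=3 bits=0x3 at bit 0: 0xdb
word = 0xdb → big-endian bytes:
  [0]=0xdb

db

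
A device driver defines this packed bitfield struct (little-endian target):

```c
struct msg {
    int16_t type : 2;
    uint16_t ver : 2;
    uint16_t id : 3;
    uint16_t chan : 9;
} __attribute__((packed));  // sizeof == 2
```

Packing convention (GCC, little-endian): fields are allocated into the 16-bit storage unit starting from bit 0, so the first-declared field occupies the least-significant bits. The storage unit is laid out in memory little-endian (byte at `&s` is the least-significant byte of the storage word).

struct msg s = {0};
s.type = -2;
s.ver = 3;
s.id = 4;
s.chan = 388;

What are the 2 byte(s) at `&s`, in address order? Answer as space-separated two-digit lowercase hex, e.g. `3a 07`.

[0+:2] type=-2 & 0x3 = 0x2; word=0x0002
[2+:2] ver=3 & 0x3 = 0x3; word=0x000e
[4+:3] id=4 & 0x7 = 0x4; word=0x004e
[7+:9] chan=388 & 0x1ff = 0x184; word=0xc24e
word = 0xc24e → little-endian bytes:
  [0]=0x4e  [1]=0xc2

4e c2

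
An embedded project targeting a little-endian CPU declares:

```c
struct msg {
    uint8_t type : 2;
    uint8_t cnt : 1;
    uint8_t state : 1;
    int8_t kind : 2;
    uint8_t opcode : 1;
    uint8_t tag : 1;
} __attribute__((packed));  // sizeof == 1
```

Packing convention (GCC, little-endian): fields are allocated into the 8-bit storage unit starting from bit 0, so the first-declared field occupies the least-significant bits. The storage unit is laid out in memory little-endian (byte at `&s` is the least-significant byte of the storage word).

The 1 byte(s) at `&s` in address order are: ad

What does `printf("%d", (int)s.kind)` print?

[0]=0xad (little-endian) → word 0xad
type:2 @ bit 0 → (0xad>>0)&0x3 = 0x1
cnt:1 @ bit 2 → (0xad>>2)&0x1 = 0x1
state:1 @ bit 3 → (0xad>>3)&0x1 = 0x1
kind:2 @ bit 4 → (0xad>>4)&0x3 = 0x2  ←
opcode:1 @ bit 6 → (0xad>>6)&0x1 = 0x0
tag:1 @ bit 7 → (0xad>>7)&0x1 = 0x1
kind signed 2b, MSB=1: 2 - 4 = -2

-2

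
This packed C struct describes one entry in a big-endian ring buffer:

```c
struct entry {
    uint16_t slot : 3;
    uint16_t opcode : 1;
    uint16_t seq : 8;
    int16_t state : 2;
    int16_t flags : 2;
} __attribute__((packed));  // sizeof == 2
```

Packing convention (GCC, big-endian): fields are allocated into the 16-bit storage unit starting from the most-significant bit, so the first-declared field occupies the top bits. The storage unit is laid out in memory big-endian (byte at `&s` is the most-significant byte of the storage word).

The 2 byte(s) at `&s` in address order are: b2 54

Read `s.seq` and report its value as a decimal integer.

37

[0]=0xb2 [1]=0x54 (big-endian) → word 0xb254
slot [13+:3] = (word>>13) & 0x7 = 5
opcode [12+:1] = (word>>12) & 0x1 = 1
seq [4+:8] = (word>>4) & 0xff = 37  ←
state [2+:2] = (word>>2) & 0x3 = 1
flags [0+:2] = (word>>0) & 0x3 = 0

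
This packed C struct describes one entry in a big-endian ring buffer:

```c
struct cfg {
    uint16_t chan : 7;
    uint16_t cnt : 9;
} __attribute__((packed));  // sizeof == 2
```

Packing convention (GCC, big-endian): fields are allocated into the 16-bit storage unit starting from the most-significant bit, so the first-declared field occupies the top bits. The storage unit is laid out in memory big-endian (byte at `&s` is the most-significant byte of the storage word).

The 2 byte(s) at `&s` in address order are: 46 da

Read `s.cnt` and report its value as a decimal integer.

[0]=0x46 [1]=0xda (big-endian) → word 0x46da
chan [9+:7] = (word>>9) & 0x7f = 35
cnt [0+:9] = (word>>0) & 0x1ff = 218  ←

218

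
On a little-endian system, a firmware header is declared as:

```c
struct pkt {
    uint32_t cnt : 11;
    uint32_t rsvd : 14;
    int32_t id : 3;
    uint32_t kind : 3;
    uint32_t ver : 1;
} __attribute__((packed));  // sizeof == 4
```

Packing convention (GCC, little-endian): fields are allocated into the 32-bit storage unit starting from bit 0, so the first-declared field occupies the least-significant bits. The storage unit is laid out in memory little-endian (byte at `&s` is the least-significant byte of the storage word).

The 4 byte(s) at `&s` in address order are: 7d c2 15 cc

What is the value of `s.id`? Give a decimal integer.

[0]=0x7d [1]=0xc2 [2]=0x15 [3]=0xcc (little-endian) → word 0xcc15c27d
cnt [0+:11] = (word>>0) & 0x7ff = 637
rsvd [11+:14] = (word>>11) & 0x3fff = 696
id [25+:3] = (word>>25) & 0x7 = 6  ←
kind [28+:3] = (word>>28) & 0x7 = 4
ver [31+:1] = (word>>31) & 0x1 = 1
id signed 3b, MSB=1: 6 - 8 = -2

-2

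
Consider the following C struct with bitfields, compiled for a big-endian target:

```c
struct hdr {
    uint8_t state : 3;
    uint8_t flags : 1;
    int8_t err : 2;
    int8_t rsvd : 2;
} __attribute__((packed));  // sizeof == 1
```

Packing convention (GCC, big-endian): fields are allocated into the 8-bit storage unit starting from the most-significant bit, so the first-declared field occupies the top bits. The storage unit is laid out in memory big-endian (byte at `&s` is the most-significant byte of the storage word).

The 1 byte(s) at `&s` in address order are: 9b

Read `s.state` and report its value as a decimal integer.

[0]=0x9b (big-endian) → word 0x9b
state [5+:3] = (word>>5) & 0x7 = 4  ←
flags [4+:1] = (word>>4) & 0x1 = 1
err [2+:2] = (word>>2) & 0x3 = 2
rsvd [0+:2] = (word>>0) & 0x3 = 3

4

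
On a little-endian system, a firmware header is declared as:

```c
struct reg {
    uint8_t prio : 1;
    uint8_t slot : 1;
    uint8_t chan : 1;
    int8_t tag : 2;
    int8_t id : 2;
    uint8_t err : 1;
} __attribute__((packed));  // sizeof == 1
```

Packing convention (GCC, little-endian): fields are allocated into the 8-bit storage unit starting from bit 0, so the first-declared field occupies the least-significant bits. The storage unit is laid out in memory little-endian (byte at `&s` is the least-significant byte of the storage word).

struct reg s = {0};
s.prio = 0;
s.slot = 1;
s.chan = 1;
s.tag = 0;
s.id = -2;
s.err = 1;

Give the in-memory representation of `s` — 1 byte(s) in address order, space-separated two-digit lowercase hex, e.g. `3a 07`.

c6

prio:1 = 0 → 0x0 << 0 → word 0x00
slot:1 = 1 → 0x1 << 1 → word 0x02
chan:1 = 1 → 0x1 << 2 → word 0x06
tag:2 = 0 → 0x0 << 3 → word 0x06
id:2 = -2 → 0x2 << 5 → word 0x46
err:1 = 1 → 0x1 << 7 → word 0xc6
word = 0xc6 → little-endian bytes:
  [0]=0xc6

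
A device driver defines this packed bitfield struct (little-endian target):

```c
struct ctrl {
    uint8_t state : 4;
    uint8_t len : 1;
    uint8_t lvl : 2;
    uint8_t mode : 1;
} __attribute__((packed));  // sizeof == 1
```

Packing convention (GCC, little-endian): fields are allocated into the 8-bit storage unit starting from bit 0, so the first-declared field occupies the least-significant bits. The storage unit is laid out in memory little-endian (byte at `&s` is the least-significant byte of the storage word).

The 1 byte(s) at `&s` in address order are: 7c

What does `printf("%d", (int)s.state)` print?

[0]=0x7c (little-endian) → word 0x7c
state:4 @ bit 0 → (0x7c>>0)&0xf = 0xc  ←
len:1 @ bit 4 → (0x7c>>4)&0x1 = 0x1
lvl:2 @ bit 5 → (0x7c>>5)&0x3 = 0x3
mode:1 @ bit 7 → (0x7c>>7)&0x1 = 0x0

12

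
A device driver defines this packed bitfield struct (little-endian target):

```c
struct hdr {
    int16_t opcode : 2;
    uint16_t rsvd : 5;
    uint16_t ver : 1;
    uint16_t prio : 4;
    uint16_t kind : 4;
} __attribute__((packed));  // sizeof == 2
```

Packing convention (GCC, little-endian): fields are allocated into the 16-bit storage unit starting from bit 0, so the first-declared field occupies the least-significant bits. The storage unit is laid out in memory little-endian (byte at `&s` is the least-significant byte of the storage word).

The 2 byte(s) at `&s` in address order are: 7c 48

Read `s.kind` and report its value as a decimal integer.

[0]=0x7c [1]=0x48 (little-endian) → word 0x487c
opcode:2 @ bit 0 → (0x487c>>0)&0x3 = 0x0
rsvd:5 @ bit 2 → (0x487c>>2)&0x1f = 0x1f
ver:1 @ bit 7 → (0x487c>>7)&0x1 = 0x0
prio:4 @ bit 8 → (0x487c>>8)&0xf = 0x8
kind:4 @ bit 12 → (0x487c>>12)&0xf = 0x4  ←

4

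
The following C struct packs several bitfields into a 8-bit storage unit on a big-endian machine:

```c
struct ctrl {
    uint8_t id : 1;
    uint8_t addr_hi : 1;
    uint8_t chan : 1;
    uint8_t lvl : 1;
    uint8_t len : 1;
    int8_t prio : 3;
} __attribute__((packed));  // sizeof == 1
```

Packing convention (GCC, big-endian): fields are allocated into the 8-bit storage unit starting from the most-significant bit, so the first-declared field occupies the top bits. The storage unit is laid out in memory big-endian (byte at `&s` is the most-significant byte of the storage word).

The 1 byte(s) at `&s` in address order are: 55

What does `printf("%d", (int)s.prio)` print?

-3

[0]=0x55 (big-endian) → word 0x55
id:1 @ bit 7 → (0x55>>7)&0x1 = 0x0
addr_hi:1 @ bit 6 → (0x55>>6)&0x1 = 0x1
chan:1 @ bit 5 → (0x55>>5)&0x1 = 0x0
lvl:1 @ bit 4 → (0x55>>4)&0x1 = 0x1
len:1 @ bit 3 → (0x55>>3)&0x1 = 0x0
prio:3 @ bit 0 → (0x55>>0)&0x7 = 0x5  ←
prio signed 3b, MSB=1: 5 - 8 = -3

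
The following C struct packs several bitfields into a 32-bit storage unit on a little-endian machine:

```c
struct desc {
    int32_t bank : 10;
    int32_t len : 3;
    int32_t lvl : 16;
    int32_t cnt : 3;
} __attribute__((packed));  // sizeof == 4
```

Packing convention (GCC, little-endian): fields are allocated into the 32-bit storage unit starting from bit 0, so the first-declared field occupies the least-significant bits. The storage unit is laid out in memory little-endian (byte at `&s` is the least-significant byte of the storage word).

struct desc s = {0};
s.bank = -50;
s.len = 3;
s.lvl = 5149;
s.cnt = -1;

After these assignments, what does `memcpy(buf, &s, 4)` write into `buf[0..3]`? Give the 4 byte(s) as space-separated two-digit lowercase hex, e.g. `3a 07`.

bank (10b) val=-50 bits=0x3ce at bit 0: 0x000003ce
len (3b) val=3 bits=0x3 at bit 10: 0x00000fce
lvl (16b) val=5149 bits=0x141d at bit 13: 0x0283afce
cnt (3b) val=-1 bits=0x7 at bit 29: 0xe283afce
word = 0xe283afce → little-endian bytes:
  [0]=0xce  [1]=0xaf  [2]=0x83  [3]=0xe2

ce af 83 e2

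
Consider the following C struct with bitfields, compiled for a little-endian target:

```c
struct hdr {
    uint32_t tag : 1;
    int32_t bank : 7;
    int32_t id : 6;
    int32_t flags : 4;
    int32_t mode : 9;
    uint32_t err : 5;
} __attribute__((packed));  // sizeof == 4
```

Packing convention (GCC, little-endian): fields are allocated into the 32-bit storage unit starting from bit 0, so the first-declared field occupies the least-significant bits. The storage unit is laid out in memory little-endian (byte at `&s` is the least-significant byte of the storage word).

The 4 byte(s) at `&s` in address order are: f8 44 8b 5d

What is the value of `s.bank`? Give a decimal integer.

-4

[0]=0xf8 [1]=0x44 [2]=0x8b [3]=0x5d (little-endian) → word 0x5d8b44f8
tag:1 @ bit 0 → (0x5d8b44f8>>0)&0x1 = 0x0
bank:7 @ bit 1 → (0x5d8b44f8>>1)&0x7f = 0x7c  ←
id:6 @ bit 8 → (0x5d8b44f8>>8)&0x3f = 0x4
flags:4 @ bit 14 → (0x5d8b44f8>>14)&0xf = 0xd
mode:9 @ bit 18 → (0x5d8b44f8>>18)&0x1ff = 0x162
err:5 @ bit 27 → (0x5d8b44f8>>27)&0x1f = 0xb
bank signed 7b, MSB=1: 124 - 128 = -4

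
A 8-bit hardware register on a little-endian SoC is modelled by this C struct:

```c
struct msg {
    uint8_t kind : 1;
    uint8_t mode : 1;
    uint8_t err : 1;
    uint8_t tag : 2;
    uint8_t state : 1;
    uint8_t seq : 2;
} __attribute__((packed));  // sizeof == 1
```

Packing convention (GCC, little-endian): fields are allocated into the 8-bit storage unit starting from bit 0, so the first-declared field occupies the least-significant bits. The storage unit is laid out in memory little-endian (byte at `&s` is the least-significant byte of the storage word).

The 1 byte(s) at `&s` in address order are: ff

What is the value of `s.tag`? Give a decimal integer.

3

[0]=0xff (little-endian) → word 0xff
kind [0+:1] = (word>>0) & 0x1 = 1
mode [1+:1] = (word>>1) & 0x1 = 1
err [2+:1] = (word>>2) & 0x1 = 1
tag [3+:2] = (word>>3) & 0x3 = 3  ←
state [5+:1] = (word>>5) & 0x1 = 1
seq [6+:2] = (word>>6) & 0x3 = 3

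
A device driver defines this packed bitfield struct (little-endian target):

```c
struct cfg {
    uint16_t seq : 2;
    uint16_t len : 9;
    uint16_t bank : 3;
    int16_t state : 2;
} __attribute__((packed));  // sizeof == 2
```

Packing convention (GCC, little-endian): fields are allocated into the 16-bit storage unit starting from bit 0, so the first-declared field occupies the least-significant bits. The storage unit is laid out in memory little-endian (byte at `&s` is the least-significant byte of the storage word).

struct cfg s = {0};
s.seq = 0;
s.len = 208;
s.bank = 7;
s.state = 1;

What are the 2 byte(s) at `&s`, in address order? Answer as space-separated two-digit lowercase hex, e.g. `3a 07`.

40 7b

[0+:2] seq=0 & 0x3 = 0x0; word=0x0000
[2+:9] len=208 & 0x1ff = 0xd0; word=0x0340
[11+:3] bank=7 & 0x7 = 0x7; word=0x3b40
[14+:2] state=1 & 0x3 = 0x1; word=0x7b40
word = 0x7b40 → little-endian bytes:
  [0]=0x40  [1]=0x7b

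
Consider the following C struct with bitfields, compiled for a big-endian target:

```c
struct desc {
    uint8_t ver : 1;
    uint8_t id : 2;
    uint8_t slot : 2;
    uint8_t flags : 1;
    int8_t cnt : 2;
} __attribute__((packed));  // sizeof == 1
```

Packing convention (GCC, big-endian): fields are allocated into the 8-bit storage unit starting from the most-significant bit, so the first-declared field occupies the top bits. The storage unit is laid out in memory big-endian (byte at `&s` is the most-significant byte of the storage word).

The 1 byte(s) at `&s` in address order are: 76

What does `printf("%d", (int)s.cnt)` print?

[0]=0x76 (big-endian) → word 0x76
ver:1 @ bit 7 → (0x76>>7)&0x1 = 0x0
id:2 @ bit 5 → (0x76>>5)&0x3 = 0x3
slot:2 @ bit 3 → (0x76>>3)&0x3 = 0x2
flags:1 @ bit 2 → (0x76>>2)&0x1 = 0x1
cnt:2 @ bit 0 → (0x76>>0)&0x3 = 0x2  ←
cnt signed 2b, MSB=1: 2 - 4 = -2

-2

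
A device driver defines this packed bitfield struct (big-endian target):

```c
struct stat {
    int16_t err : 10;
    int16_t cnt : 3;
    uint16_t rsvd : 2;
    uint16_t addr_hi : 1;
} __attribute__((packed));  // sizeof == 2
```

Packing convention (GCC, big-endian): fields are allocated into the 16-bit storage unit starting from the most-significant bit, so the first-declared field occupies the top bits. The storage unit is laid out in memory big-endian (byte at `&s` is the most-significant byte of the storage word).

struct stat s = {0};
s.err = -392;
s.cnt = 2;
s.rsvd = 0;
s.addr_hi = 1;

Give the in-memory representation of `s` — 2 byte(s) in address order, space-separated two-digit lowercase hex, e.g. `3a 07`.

err (10b) val=-392 bits=0x278 at bit 6: 0x9e00
cnt (3b) val=2 bits=0x2 at bit 3: 0x9e10
rsvd (2b) val=0 bits=0x0 at bit 1: 0x9e10
addr_hi (1b) val=1 bits=0x1 at bit 0: 0x9e11
word = 0x9e11 → big-endian bytes:
  [0]=0x9e  [1]=0x11

9e 11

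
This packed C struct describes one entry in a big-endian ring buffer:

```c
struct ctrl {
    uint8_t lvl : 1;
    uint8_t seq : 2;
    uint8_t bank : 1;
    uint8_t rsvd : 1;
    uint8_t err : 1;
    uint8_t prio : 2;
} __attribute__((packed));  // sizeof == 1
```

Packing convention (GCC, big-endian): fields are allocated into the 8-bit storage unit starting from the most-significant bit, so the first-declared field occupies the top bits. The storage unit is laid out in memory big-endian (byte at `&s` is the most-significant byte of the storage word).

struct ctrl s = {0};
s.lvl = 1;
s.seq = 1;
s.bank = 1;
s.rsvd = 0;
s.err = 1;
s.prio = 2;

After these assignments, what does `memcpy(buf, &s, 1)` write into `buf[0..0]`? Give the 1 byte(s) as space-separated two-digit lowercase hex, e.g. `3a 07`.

b6

lvl:1 = 1 → 0x1 << 7 → word 0x80
seq:2 = 1 → 0x1 << 5 → word 0xa0
bank:1 = 1 → 0x1 << 4 → word 0xb0
rsvd:1 = 0 → 0x0 << 3 → word 0xb0
err:1 = 1 → 0x1 << 2 → word 0xb4
prio:2 = 2 → 0x2 << 0 → word 0xb6
word = 0xb6 → big-endian bytes:
  [0]=0xb6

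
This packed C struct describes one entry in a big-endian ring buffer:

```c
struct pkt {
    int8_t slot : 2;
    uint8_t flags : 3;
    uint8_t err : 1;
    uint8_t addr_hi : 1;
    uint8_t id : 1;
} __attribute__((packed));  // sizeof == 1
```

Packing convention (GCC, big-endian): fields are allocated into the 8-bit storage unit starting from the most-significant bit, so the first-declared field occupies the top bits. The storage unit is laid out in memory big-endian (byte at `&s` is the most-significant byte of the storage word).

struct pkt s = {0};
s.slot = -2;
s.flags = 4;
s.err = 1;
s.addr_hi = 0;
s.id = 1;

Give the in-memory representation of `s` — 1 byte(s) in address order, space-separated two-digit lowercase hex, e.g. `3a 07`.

a5

slot:2 = -2 → 0x2 << 6 → word 0x80
flags:3 = 4 → 0x4 << 3 → word 0xa0
err:1 = 1 → 0x1 << 2 → word 0xa4
addr_hi:1 = 0 → 0x0 << 1 → word 0xa4
id:1 = 1 → 0x1 << 0 → word 0xa5
word = 0xa5 → big-endian bytes:
  [0]=0xa5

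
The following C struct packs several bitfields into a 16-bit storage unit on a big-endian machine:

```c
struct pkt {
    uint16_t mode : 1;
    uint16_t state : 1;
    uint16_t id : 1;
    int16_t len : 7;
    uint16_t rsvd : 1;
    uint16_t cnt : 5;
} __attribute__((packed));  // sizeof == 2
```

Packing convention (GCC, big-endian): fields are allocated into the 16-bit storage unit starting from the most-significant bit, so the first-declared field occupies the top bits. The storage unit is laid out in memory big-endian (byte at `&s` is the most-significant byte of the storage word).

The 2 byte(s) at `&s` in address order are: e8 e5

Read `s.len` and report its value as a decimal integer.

35

[0]=0xe8 [1]=0xe5 (big-endian) → word 0xe8e5
mode [15+:1] = (word>>15) & 0x1 = 1
state [14+:1] = (word>>14) & 0x1 = 1
id [13+:1] = (word>>13) & 0x1 = 1
len [6+:7] = (word>>6) & 0x7f = 35  ←
rsvd [5+:1] = (word>>5) & 0x1 = 1
cnt [0+:5] = (word>>0) & 0x1f = 5
len signed 7b, MSB=0: value = 35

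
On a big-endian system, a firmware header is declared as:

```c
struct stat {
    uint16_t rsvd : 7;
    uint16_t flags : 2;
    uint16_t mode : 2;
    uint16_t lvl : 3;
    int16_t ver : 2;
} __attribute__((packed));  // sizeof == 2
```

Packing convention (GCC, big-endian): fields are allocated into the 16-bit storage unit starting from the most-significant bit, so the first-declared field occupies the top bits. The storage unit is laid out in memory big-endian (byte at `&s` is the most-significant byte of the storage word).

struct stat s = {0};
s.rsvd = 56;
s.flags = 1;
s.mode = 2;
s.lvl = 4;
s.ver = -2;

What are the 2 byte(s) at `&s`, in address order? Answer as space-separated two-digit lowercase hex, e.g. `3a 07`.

[9+:7] rsvd=56 & 0x7f = 0x38; word=0x7000
[7+:2] flags=1 & 0x3 = 0x1; word=0x7080
[5+:2] mode=2 & 0x3 = 0x2; word=0x70c0
[2+:3] lvl=4 & 0x7 = 0x4; word=0x70d0
[0+:2] ver=-2 & 0x3 = 0x2; word=0x70d2
word = 0x70d2 → big-endian bytes:
  [0]=0x70  [1]=0xd2

70 d2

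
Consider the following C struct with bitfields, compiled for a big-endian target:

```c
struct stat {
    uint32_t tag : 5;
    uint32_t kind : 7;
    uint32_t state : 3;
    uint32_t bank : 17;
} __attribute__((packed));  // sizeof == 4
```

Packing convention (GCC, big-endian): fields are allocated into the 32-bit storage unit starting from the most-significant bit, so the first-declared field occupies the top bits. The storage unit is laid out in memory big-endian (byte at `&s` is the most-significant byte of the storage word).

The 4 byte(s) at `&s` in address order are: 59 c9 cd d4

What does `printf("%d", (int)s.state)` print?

4

[0]=0x59 [1]=0xc9 [2]=0xcd [3]=0xd4 (big-endian) → word 0x59c9cdd4
tag [27+:5] = (word>>27) & 0x1f = 11
kind [20+:7] = (word>>20) & 0x7f = 28
state [17+:3] = (word>>17) & 0x7 = 4  ←
bank [0+:17] = (word>>0) & 0x1ffff = 118228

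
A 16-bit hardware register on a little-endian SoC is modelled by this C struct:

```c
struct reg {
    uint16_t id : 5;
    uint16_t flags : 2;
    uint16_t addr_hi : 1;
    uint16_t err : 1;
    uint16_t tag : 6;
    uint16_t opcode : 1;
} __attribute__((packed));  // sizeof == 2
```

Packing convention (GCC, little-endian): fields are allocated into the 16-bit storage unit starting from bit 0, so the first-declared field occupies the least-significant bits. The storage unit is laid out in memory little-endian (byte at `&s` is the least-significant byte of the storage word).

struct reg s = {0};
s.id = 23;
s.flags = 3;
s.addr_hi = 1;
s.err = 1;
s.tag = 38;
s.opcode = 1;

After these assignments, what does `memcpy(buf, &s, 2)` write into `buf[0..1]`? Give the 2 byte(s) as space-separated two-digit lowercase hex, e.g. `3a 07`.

f7 cd

[0+:5] id=23 & 0x1f = 0x17; word=0x0017
[5+:2] flags=3 & 0x3 = 0x3; word=0x0077
[7+:1] addr_hi=1 & 0x1 = 0x1; word=0x00f7
[8+:1] err=1 & 0x1 = 0x1; word=0x01f7
[9+:6] tag=38 & 0x3f = 0x26; word=0x4df7
[15+:1] opcode=1 & 0x1 = 0x1; word=0xcdf7
word = 0xcdf7 → little-endian bytes:
  [0]=0xf7  [1]=0xcd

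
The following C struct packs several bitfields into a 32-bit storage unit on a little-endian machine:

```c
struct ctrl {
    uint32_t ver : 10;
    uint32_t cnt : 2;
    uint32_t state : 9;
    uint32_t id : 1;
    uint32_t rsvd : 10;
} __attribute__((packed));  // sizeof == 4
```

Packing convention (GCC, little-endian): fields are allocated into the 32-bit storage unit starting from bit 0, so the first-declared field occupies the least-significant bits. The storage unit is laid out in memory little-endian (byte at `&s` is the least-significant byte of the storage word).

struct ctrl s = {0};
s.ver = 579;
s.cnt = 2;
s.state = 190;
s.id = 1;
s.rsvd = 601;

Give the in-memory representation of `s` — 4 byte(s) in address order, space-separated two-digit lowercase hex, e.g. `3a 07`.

43 ea 6b 96

ver (10b) val=579 bits=0x243 at bit 0: 0x00000243
cnt (2b) val=2 bits=0x2 at bit 10: 0x00000a43
state (9b) val=190 bits=0xbe at bit 12: 0x000bea43
id (1b) val=1 bits=0x1 at bit 21: 0x002bea43
rsvd (10b) val=601 bits=0x259 at bit 22: 0x966bea43
word = 0x966bea43 → little-endian bytes:
  [0]=0x43  [1]=0xea  [2]=0x6b  [3]=0x96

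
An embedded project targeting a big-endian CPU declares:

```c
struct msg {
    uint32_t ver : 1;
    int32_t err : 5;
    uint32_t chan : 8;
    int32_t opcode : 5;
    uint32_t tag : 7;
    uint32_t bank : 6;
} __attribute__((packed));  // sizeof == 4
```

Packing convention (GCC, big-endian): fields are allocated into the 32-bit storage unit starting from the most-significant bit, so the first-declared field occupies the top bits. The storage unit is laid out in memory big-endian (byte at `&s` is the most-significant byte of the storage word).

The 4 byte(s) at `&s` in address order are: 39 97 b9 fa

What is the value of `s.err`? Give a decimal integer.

14

[0]=0x39 [1]=0x97 [2]=0xb9 [3]=0xfa (big-endian) → word 0x3997b9fa
ver:1 @ bit 31 → (0x3997b9fa>>31)&0x1 = 0x0
err:5 @ bit 26 → (0x3997b9fa>>26)&0x1f = 0xe  ←
chan:8 @ bit 18 → (0x3997b9fa>>18)&0xff = 0x65
opcode:5 @ bit 13 → (0x3997b9fa>>13)&0x1f = 0x1d
tag:7 @ bit 6 → (0x3997b9fa>>6)&0x7f = 0x67
bank:6 @ bit 0 → (0x3997b9fa>>0)&0x3f = 0x3a
err signed 5b, MSB=0: value = 14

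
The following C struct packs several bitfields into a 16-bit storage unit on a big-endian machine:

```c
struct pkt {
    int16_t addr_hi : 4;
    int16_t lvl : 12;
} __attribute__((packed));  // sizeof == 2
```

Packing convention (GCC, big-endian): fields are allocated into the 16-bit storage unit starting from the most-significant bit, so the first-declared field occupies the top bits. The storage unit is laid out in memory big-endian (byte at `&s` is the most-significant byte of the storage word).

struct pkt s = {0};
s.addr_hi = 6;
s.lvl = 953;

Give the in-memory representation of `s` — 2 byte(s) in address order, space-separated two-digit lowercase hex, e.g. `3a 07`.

addr_hi (4b) val=6 bits=0x6 at bit 12: 0x6000
lvl (12b) val=953 bits=0x3b9 at bit 0: 0x63b9
word = 0x63b9 → big-endian bytes:
  [0]=0x63  [1]=0xb9

63 b9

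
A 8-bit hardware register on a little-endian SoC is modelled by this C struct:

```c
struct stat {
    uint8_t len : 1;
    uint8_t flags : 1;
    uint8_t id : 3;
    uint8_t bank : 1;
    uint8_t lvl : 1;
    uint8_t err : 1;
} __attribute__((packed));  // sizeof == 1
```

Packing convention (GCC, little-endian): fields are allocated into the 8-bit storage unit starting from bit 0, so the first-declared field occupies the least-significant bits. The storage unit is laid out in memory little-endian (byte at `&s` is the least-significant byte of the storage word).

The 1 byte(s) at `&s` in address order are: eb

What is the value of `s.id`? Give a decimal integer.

[0]=0xeb (little-endian) → word 0xeb
len [0+:1] = (word>>0) & 0x1 = 1
flags [1+:1] = (word>>1) & 0x1 = 1
id [2+:3] = (word>>2) & 0x7 = 2  ←
bank [5+:1] = (word>>5) & 0x1 = 1
lvl [6+:1] = (word>>6) & 0x1 = 1
err [7+:1] = (word>>7) & 0x1 = 1

2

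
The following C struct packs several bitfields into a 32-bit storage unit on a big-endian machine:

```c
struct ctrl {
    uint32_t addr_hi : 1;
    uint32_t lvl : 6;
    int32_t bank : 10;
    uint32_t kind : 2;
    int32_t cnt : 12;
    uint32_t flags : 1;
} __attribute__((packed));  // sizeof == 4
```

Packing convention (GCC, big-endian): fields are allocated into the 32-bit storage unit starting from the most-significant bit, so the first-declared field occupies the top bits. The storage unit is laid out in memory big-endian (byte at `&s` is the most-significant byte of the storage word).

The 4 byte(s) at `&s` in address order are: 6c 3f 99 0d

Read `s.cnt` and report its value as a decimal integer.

[0]=0x6c [1]=0x3f [2]=0x99 [3]=0x0d (big-endian) → word 0x6c3f990d
addr_hi:1 @ bit 31 → (0x6c3f990d>>31)&0x1 = 0x0
lvl:6 @ bit 25 → (0x6c3f990d>>25)&0x3f = 0x36
bank:10 @ bit 15 → (0x6c3f990d>>15)&0x3ff = 0x7f
kind:2 @ bit 13 → (0x6c3f990d>>13)&0x3 = 0x0
cnt:12 @ bit 1 → (0x6c3f990d>>1)&0xfff = 0xc86  ←
flags:1 @ bit 0 → (0x6c3f990d>>0)&0x1 = 0x1
cnt signed 12b, MSB=1: 3206 - 4096 = -890

-890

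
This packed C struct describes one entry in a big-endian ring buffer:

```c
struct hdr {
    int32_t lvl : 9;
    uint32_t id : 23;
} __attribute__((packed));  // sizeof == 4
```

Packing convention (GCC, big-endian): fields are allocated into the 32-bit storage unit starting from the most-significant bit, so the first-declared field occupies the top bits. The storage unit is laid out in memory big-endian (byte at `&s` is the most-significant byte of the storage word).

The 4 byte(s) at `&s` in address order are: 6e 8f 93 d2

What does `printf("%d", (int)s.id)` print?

1020882

[0]=0x6e [1]=0x8f [2]=0x93 [3]=0xd2 (big-endian) → word 0x6e8f93d2
lvl [23+:9] = (word>>23) & 0x1ff = 221
id [0+:23] = (word>>0) & 0x7fffff = 1020882  ←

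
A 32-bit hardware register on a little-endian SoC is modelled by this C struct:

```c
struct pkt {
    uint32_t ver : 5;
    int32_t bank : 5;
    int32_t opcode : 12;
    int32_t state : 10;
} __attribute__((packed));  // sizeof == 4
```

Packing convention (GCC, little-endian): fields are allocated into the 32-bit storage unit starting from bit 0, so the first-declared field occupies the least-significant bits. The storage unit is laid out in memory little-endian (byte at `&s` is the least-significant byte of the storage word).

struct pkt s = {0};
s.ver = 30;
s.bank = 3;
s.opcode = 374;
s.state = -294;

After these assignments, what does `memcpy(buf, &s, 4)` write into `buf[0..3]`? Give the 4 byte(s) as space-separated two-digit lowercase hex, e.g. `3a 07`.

7e d8 85 b6

ver (5b) val=30 bits=0x1e at bit 0: 0x0000001e
bank (5b) val=3 bits=0x3 at bit 5: 0x0000007e
opcode (12b) val=374 bits=0x176 at bit 10: 0x0005d87e
state (10b) val=-294 bits=0x2da at bit 22: 0xb685d87e
word = 0xb685d87e → little-endian bytes:
  [0]=0x7e  [1]=0xd8  [2]=0x85  [3]=0xb6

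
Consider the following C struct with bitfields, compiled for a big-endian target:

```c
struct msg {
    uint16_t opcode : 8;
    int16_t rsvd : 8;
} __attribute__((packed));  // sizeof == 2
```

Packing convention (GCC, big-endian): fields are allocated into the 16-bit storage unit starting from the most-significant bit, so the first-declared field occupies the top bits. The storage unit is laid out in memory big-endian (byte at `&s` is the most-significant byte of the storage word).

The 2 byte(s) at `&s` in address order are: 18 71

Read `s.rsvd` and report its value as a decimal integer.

[0]=0x18 [1]=0x71 (big-endian) → word 0x1871
opcode:8 @ bit 8 → (0x1871>>8)&0xff = 0x18
rsvd:8 @ bit 0 → (0x1871>>0)&0xff = 0x71  ←
rsvd signed 8b, MSB=0: value = 113

113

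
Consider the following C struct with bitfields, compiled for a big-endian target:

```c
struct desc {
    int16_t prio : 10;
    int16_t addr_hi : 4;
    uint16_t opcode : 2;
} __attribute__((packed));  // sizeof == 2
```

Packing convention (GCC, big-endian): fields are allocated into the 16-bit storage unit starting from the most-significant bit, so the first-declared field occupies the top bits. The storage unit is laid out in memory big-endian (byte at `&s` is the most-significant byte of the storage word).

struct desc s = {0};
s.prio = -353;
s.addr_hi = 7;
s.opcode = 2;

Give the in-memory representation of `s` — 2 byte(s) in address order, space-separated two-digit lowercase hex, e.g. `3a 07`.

prio (10b) val=-353 bits=0x29f at bit 6: 0xa7c0
addr_hi (4b) val=7 bits=0x7 at bit 2: 0xa7dc
opcode (2b) val=2 bits=0x2 at bit 0: 0xa7de
word = 0xa7de → big-endian bytes:
  [0]=0xa7  [1]=0xde

a7 de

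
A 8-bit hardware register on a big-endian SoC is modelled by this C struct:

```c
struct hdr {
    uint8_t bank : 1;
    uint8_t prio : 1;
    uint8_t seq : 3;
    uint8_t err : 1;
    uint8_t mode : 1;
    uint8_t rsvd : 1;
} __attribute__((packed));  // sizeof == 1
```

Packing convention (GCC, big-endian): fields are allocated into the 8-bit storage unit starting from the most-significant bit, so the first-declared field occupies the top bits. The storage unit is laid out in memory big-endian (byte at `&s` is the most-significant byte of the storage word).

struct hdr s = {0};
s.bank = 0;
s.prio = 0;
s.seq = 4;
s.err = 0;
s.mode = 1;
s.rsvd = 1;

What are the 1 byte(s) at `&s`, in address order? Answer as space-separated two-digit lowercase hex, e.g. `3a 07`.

23

bank (1b) val=0 bits=0x0 at bit 7: 0x00
prio (1b) val=0 bits=0x0 at bit 6: 0x00
seq (3b) val=4 bits=0x4 at bit 3: 0x20
err (1b) val=0 bits=0x0 at bit 2: 0x20
mode (1b) val=1 bits=0x1 at bit 1: 0x22
rsvd (1b) val=1 bits=0x1 at bit 0: 0x23
word = 0x23 → big-endian bytes:
  [0]=0x23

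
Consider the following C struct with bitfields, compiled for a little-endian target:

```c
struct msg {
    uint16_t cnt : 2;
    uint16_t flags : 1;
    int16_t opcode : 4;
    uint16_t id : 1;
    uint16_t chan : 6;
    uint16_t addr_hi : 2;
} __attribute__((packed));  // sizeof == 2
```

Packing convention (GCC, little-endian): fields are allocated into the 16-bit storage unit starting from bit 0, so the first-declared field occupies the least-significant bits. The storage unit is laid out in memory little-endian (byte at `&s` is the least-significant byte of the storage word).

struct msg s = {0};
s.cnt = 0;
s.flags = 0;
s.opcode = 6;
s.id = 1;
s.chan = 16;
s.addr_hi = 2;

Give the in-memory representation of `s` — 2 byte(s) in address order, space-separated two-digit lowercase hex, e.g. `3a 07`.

cnt:2 = 0 → 0x0 << 0 → word 0x0000
flags:1 = 0 → 0x0 << 2 → word 0x0000
opcode:4 = 6 → 0x6 << 3 → word 0x0030
id:1 = 1 → 0x1 << 7 → word 0x00b0
chan:6 = 16 → 0x10 << 8 → word 0x10b0
addr_hi:2 = 2 → 0x2 << 14 → word 0x90b0
word = 0x90b0 → little-endian bytes:
  [0]=0xb0  [1]=0x90

b0 90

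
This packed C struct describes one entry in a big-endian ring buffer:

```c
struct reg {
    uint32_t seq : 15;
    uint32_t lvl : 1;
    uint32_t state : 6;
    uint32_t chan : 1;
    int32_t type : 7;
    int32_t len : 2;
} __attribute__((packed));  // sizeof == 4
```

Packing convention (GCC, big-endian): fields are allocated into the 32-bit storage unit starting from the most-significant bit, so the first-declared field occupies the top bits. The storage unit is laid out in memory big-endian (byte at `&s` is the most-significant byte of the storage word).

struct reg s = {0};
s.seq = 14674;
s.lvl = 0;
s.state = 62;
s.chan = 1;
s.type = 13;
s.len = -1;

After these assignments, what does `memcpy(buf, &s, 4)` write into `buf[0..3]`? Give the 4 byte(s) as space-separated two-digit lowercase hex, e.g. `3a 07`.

72 a4 fa 37

seq (15b) val=14674 bits=0x3952 at bit 17: 0x72a40000
lvl (1b) val=0 bits=0x0 at bit 16: 0x72a40000
state (6b) val=62 bits=0x3e at bit 10: 0x72a4f800
chan (1b) val=1 bits=0x1 at bit 9: 0x72a4fa00
type (7b) val=13 bits=0xd at bit 2: 0x72a4fa34
len (2b) val=-1 bits=0x3 at bit 0: 0x72a4fa37
word = 0x72a4fa37 → big-endian bytes:
  [0]=0x72  [1]=0xa4  [2]=0xfa  [3]=0x37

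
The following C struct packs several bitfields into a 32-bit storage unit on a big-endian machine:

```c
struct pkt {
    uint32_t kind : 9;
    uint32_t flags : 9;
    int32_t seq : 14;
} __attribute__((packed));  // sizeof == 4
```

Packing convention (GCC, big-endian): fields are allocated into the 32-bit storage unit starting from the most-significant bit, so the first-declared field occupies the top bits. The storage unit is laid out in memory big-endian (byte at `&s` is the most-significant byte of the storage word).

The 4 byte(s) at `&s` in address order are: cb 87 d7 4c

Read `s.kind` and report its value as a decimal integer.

407

[0]=0xcb [1]=0x87 [2]=0xd7 [3]=0x4c (big-endian) → word 0xcb87d74c
kind [23+:9] = (word>>23) & 0x1ff = 407  ←
flags [14+:9] = (word>>14) & 0x1ff = 31
seq [0+:14] = (word>>0) & 0x3fff = 5964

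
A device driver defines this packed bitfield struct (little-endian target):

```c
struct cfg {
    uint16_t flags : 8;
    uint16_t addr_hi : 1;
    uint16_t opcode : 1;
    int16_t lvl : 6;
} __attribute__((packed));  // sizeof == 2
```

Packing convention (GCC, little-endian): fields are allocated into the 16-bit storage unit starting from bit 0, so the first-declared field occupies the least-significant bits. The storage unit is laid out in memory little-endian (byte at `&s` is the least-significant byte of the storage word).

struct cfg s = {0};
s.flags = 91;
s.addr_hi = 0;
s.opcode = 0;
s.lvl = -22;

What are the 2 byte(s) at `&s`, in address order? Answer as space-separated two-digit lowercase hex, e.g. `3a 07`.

5b a8

[0+:8] flags=91 & 0xff = 0x5b; word=0x005b
[8+:1] addr_hi=0 & 0x1 = 0x0; word=0x005b
[9+:1] opcode=0 & 0x1 = 0x0; word=0x005b
[10+:6] lvl=-22 & 0x3f = 0x2a; word=0xa85b
word = 0xa85b → little-endian bytes:
  [0]=0x5b  [1]=0xa8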